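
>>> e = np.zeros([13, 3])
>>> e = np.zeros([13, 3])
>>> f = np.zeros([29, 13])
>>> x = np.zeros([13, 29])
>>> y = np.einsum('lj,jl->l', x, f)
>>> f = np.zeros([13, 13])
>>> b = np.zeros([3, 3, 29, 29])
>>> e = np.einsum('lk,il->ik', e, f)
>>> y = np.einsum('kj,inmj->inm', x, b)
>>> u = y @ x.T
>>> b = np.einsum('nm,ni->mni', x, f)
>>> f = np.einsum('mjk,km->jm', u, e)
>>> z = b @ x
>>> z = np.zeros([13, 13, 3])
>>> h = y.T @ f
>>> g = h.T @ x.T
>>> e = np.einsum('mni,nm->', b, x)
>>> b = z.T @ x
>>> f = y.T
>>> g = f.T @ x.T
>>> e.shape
()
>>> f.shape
(29, 3, 3)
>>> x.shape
(13, 29)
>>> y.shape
(3, 3, 29)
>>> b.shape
(3, 13, 29)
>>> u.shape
(3, 3, 13)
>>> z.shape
(13, 13, 3)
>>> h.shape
(29, 3, 3)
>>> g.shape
(3, 3, 13)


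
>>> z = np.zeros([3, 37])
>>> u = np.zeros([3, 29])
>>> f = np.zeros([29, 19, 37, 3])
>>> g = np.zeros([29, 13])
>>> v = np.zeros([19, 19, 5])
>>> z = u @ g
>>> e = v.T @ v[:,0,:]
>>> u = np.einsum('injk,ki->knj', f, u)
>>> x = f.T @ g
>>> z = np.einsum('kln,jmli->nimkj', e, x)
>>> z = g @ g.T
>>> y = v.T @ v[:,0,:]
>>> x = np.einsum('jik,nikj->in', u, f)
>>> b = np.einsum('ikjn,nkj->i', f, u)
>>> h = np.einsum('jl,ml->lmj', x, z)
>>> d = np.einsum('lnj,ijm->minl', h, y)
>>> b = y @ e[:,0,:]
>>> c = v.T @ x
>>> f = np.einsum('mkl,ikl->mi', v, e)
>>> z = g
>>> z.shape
(29, 13)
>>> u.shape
(3, 19, 37)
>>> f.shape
(19, 5)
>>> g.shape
(29, 13)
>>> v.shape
(19, 19, 5)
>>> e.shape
(5, 19, 5)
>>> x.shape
(19, 29)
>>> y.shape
(5, 19, 5)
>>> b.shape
(5, 19, 5)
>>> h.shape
(29, 29, 19)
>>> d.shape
(5, 5, 29, 29)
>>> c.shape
(5, 19, 29)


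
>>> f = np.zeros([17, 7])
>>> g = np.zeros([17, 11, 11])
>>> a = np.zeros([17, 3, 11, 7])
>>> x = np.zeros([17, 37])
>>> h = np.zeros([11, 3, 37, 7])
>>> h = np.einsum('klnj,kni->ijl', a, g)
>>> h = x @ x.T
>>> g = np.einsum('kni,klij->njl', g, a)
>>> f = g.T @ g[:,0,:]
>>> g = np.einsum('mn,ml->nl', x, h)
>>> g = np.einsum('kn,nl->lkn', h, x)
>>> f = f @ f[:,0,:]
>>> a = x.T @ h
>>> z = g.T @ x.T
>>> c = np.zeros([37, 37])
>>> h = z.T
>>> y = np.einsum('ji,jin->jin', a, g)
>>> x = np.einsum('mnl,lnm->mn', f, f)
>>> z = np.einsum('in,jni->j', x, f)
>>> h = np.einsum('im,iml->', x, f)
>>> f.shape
(3, 7, 3)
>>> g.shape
(37, 17, 17)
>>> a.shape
(37, 17)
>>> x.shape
(3, 7)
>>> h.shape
()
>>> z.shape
(3,)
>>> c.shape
(37, 37)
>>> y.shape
(37, 17, 17)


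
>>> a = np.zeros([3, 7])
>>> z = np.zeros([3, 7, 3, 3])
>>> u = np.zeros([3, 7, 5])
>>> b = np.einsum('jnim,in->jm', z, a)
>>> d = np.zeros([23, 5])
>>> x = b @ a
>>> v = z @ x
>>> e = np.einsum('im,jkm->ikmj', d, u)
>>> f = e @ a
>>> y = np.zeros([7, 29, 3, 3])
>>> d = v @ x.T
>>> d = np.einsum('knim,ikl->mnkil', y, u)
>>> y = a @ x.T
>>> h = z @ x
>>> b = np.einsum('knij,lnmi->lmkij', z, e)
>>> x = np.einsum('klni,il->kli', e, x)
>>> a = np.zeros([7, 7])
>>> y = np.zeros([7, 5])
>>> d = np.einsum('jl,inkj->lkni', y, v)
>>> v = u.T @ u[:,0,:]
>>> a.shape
(7, 7)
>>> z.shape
(3, 7, 3, 3)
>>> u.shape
(3, 7, 5)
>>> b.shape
(23, 5, 3, 3, 3)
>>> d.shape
(5, 3, 7, 3)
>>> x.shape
(23, 7, 3)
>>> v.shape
(5, 7, 5)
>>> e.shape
(23, 7, 5, 3)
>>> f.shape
(23, 7, 5, 7)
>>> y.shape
(7, 5)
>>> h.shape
(3, 7, 3, 7)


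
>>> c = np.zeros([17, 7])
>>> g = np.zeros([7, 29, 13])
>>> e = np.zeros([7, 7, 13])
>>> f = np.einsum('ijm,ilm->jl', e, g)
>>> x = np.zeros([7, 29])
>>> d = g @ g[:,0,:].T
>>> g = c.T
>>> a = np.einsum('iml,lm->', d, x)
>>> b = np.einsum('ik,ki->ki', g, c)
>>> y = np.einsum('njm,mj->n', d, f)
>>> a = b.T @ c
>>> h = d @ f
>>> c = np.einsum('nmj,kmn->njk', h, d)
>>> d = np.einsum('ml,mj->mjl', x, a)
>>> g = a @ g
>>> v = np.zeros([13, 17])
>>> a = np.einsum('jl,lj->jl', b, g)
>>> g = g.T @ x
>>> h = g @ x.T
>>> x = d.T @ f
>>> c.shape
(7, 29, 7)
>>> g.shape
(17, 29)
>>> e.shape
(7, 7, 13)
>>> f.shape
(7, 29)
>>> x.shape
(29, 7, 29)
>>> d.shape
(7, 7, 29)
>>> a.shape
(17, 7)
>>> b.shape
(17, 7)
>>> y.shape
(7,)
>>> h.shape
(17, 7)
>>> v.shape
(13, 17)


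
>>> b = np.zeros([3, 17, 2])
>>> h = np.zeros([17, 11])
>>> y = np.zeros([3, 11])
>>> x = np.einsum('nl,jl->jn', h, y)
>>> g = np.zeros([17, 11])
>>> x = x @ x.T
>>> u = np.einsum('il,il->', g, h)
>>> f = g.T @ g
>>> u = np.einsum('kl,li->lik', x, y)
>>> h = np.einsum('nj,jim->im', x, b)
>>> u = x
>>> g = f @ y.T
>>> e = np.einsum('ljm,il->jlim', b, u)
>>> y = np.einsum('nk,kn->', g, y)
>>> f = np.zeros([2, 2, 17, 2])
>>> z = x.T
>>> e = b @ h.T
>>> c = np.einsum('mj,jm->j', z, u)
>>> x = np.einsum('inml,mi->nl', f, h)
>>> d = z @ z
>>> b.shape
(3, 17, 2)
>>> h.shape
(17, 2)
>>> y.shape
()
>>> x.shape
(2, 2)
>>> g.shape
(11, 3)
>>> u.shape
(3, 3)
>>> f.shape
(2, 2, 17, 2)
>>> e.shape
(3, 17, 17)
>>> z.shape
(3, 3)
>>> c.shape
(3,)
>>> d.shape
(3, 3)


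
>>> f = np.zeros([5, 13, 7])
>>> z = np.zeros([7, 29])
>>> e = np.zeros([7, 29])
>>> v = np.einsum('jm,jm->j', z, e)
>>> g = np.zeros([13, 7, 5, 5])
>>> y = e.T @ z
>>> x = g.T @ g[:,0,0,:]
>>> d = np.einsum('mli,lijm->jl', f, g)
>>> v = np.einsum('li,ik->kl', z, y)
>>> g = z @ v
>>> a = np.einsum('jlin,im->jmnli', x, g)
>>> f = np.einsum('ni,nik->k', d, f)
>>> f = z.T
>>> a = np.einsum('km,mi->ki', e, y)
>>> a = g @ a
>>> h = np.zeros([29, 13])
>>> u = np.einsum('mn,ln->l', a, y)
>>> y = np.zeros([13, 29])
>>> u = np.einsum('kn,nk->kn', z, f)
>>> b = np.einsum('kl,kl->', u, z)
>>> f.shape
(29, 7)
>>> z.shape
(7, 29)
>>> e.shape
(7, 29)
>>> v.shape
(29, 7)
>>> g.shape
(7, 7)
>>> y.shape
(13, 29)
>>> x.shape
(5, 5, 7, 5)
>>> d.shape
(5, 13)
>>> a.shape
(7, 29)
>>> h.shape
(29, 13)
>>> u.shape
(7, 29)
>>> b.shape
()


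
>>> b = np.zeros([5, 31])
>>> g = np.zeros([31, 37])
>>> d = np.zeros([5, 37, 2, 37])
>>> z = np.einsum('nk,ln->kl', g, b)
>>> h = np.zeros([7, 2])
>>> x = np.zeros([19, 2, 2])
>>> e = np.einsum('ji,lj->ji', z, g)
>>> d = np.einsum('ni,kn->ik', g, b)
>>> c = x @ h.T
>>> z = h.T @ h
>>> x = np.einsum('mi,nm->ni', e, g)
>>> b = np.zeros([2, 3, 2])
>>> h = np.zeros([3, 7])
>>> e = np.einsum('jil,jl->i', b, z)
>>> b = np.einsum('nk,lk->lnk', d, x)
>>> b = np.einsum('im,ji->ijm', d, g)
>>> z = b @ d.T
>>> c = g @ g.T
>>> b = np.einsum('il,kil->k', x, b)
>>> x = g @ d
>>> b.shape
(37,)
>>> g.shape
(31, 37)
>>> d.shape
(37, 5)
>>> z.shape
(37, 31, 37)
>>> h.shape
(3, 7)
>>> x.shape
(31, 5)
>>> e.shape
(3,)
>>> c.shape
(31, 31)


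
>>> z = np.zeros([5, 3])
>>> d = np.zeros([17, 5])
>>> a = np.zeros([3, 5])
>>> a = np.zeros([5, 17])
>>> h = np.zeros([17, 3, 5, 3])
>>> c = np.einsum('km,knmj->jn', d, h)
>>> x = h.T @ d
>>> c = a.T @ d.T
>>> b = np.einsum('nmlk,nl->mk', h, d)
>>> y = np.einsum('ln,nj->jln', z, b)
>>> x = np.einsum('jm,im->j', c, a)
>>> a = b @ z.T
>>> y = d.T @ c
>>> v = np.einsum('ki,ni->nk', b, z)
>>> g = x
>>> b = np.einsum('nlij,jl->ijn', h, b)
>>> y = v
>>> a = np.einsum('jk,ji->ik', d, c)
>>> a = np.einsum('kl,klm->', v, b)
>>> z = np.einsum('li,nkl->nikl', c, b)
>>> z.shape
(5, 17, 3, 17)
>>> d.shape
(17, 5)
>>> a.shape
()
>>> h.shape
(17, 3, 5, 3)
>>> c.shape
(17, 17)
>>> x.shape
(17,)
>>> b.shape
(5, 3, 17)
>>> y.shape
(5, 3)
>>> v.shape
(5, 3)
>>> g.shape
(17,)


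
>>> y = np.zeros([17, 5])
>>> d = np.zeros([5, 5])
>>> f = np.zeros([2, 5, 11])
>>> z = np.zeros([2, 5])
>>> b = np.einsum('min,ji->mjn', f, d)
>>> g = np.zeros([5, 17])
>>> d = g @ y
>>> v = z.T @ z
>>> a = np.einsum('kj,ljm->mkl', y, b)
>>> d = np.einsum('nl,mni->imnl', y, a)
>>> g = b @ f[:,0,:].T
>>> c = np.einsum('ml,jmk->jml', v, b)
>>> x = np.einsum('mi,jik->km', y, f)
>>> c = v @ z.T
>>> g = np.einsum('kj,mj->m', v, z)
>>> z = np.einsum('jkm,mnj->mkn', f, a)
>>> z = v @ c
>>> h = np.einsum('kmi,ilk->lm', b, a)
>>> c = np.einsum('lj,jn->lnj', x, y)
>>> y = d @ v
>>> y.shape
(2, 11, 17, 5)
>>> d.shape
(2, 11, 17, 5)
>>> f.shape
(2, 5, 11)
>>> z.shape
(5, 2)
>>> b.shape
(2, 5, 11)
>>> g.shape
(2,)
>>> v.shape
(5, 5)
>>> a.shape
(11, 17, 2)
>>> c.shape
(11, 5, 17)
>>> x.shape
(11, 17)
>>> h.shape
(17, 5)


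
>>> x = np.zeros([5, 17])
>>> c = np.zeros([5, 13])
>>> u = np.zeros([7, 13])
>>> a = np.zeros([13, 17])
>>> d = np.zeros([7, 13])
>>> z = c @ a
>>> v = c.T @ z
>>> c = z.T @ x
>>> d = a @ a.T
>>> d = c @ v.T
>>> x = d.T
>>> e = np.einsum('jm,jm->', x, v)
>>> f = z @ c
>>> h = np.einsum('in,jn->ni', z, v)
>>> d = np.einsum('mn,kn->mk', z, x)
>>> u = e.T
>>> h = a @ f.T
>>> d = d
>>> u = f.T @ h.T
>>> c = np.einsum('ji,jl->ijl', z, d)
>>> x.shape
(13, 17)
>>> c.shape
(17, 5, 13)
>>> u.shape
(17, 13)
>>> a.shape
(13, 17)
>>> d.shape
(5, 13)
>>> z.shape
(5, 17)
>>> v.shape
(13, 17)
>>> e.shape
()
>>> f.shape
(5, 17)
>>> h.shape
(13, 5)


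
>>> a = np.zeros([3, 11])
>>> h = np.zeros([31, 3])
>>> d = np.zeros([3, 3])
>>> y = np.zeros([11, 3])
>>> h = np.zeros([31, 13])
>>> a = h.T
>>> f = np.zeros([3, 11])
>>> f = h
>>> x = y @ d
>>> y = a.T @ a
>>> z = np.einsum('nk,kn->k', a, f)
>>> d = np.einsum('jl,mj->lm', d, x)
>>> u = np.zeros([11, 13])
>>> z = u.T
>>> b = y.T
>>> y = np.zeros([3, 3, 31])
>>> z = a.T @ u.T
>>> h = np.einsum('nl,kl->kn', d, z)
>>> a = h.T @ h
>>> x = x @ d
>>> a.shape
(3, 3)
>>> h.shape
(31, 3)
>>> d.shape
(3, 11)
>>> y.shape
(3, 3, 31)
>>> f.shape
(31, 13)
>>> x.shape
(11, 11)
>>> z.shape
(31, 11)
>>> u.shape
(11, 13)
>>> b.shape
(31, 31)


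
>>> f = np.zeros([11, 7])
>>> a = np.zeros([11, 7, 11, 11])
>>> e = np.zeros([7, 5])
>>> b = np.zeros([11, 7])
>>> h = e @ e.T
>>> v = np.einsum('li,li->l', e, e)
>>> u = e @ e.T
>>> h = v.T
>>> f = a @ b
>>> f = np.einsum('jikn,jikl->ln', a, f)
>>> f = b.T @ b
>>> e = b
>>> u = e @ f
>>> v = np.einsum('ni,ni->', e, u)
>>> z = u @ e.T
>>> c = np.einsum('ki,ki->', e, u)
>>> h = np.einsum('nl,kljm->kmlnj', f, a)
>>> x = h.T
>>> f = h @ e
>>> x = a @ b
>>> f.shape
(11, 11, 7, 7, 7)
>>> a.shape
(11, 7, 11, 11)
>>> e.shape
(11, 7)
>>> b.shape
(11, 7)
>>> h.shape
(11, 11, 7, 7, 11)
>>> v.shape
()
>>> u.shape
(11, 7)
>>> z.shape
(11, 11)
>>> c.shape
()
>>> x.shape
(11, 7, 11, 7)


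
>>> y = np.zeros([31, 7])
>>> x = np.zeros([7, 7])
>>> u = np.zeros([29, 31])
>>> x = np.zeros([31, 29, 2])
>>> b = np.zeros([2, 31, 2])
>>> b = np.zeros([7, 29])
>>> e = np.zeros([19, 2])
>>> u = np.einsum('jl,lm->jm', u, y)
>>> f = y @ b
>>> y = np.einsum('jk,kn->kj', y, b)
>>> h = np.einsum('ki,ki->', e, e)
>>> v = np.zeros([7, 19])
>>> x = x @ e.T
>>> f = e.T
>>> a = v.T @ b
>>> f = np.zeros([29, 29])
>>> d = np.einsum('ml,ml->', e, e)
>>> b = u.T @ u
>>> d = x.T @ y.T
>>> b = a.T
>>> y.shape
(7, 31)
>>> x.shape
(31, 29, 19)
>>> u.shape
(29, 7)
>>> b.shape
(29, 19)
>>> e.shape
(19, 2)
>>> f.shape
(29, 29)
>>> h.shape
()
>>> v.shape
(7, 19)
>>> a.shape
(19, 29)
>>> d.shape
(19, 29, 7)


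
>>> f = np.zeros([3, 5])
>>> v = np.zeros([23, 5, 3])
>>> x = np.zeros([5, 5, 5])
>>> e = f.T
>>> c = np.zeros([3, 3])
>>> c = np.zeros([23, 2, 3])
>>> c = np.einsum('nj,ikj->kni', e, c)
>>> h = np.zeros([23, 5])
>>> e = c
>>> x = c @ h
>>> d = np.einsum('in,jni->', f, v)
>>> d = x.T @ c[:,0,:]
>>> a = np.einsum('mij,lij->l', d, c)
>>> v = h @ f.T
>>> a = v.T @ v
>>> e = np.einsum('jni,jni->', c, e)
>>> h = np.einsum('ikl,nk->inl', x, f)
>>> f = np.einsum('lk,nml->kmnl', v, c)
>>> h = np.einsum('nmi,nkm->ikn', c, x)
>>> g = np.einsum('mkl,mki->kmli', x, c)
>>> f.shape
(3, 5, 2, 23)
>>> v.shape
(23, 3)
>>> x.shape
(2, 5, 5)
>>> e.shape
()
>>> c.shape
(2, 5, 23)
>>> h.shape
(23, 5, 2)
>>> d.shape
(5, 5, 23)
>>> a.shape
(3, 3)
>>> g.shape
(5, 2, 5, 23)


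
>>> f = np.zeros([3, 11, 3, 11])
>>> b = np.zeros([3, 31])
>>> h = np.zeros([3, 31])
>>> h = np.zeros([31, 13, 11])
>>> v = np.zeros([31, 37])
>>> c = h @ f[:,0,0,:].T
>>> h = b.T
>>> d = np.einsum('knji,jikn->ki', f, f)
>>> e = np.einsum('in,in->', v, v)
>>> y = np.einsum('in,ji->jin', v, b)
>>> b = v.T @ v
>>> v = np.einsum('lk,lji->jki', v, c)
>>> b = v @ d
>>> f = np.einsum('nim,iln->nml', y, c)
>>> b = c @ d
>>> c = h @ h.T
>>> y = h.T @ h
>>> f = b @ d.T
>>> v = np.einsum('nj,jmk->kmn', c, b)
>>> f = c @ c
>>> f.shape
(31, 31)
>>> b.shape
(31, 13, 11)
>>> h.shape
(31, 3)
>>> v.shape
(11, 13, 31)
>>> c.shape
(31, 31)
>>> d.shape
(3, 11)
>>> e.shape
()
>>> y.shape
(3, 3)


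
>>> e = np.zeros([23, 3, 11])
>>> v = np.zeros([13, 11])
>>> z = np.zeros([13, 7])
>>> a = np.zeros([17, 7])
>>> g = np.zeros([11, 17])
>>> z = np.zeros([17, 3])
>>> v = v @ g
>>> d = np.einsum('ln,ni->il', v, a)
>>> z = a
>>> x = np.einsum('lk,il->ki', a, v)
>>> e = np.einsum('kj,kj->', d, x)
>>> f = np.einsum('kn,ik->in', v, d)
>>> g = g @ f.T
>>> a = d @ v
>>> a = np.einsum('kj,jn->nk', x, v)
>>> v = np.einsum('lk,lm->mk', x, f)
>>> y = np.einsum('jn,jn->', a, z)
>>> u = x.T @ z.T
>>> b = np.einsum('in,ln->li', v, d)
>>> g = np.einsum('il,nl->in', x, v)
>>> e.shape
()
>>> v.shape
(17, 13)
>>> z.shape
(17, 7)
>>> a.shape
(17, 7)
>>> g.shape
(7, 17)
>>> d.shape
(7, 13)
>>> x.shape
(7, 13)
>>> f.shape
(7, 17)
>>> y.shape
()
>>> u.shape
(13, 17)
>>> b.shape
(7, 17)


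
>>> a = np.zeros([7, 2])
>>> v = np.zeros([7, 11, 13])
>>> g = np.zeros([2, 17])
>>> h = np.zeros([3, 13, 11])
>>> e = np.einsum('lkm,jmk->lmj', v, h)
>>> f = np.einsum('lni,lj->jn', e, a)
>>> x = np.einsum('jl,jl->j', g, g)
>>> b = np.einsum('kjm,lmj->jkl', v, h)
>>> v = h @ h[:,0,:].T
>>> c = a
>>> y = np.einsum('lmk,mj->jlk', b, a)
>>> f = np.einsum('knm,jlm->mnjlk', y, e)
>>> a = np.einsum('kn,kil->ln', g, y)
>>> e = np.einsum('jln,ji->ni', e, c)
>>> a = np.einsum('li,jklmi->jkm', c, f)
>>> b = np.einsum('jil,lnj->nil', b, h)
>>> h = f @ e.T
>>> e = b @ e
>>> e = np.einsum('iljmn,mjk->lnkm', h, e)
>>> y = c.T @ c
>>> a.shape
(3, 11, 13)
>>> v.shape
(3, 13, 3)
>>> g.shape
(2, 17)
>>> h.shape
(3, 11, 7, 13, 3)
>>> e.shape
(11, 3, 2, 13)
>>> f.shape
(3, 11, 7, 13, 2)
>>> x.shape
(2,)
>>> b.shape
(13, 7, 3)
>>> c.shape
(7, 2)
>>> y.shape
(2, 2)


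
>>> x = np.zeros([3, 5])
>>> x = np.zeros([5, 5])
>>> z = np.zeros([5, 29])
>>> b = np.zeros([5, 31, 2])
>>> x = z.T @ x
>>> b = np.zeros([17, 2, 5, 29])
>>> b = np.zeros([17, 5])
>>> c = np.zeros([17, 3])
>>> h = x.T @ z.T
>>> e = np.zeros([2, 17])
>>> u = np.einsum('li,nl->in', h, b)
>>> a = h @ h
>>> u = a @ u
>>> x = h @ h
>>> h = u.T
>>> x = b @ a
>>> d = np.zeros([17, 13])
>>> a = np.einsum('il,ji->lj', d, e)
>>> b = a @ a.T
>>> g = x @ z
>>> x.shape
(17, 5)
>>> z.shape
(5, 29)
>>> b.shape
(13, 13)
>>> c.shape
(17, 3)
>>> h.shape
(17, 5)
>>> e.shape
(2, 17)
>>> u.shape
(5, 17)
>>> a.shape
(13, 2)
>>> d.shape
(17, 13)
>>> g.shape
(17, 29)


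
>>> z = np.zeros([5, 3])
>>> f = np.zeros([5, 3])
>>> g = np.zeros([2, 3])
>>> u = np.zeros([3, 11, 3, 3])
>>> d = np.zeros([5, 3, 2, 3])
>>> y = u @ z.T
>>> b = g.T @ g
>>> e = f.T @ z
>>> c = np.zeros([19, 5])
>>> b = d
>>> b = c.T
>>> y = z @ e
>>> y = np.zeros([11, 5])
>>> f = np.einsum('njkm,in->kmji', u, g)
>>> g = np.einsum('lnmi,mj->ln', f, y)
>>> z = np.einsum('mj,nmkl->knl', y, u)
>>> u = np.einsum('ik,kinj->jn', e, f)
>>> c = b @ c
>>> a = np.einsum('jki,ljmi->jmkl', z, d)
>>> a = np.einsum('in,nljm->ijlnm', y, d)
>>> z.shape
(3, 3, 3)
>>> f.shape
(3, 3, 11, 2)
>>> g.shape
(3, 3)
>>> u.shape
(2, 11)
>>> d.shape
(5, 3, 2, 3)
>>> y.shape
(11, 5)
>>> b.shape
(5, 19)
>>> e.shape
(3, 3)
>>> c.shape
(5, 5)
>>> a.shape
(11, 2, 3, 5, 3)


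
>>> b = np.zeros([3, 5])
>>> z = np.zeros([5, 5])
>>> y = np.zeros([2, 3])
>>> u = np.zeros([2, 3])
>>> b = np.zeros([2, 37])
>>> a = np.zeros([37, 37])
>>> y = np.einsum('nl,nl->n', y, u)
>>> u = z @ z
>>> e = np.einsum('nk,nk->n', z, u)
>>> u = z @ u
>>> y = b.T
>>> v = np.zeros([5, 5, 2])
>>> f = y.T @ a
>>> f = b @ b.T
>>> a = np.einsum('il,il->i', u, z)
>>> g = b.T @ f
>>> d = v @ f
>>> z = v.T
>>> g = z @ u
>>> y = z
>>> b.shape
(2, 37)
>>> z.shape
(2, 5, 5)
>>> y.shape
(2, 5, 5)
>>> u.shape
(5, 5)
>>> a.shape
(5,)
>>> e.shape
(5,)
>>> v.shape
(5, 5, 2)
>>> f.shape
(2, 2)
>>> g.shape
(2, 5, 5)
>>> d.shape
(5, 5, 2)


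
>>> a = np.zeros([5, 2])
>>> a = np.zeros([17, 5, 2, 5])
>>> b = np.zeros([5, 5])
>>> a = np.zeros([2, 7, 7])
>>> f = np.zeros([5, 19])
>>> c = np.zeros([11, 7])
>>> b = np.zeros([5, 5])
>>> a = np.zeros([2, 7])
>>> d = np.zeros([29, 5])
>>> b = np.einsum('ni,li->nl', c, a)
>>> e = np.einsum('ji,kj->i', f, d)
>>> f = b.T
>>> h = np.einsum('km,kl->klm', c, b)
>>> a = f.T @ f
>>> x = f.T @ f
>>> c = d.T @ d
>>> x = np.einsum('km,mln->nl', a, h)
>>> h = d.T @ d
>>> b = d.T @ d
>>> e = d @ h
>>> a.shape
(11, 11)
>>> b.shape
(5, 5)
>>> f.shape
(2, 11)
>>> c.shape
(5, 5)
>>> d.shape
(29, 5)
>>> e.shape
(29, 5)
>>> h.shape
(5, 5)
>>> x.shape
(7, 2)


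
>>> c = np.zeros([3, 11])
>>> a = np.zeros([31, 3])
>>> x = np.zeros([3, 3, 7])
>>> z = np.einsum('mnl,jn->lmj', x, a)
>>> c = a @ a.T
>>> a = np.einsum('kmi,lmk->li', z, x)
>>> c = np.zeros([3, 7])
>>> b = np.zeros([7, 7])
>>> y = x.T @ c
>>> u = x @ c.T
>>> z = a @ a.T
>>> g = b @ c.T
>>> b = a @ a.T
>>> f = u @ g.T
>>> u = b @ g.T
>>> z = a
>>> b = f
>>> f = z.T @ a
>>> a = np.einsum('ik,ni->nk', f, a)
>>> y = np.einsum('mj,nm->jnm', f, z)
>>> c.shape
(3, 7)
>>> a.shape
(3, 31)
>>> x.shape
(3, 3, 7)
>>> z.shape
(3, 31)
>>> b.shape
(3, 3, 7)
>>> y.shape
(31, 3, 31)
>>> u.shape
(3, 7)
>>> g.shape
(7, 3)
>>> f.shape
(31, 31)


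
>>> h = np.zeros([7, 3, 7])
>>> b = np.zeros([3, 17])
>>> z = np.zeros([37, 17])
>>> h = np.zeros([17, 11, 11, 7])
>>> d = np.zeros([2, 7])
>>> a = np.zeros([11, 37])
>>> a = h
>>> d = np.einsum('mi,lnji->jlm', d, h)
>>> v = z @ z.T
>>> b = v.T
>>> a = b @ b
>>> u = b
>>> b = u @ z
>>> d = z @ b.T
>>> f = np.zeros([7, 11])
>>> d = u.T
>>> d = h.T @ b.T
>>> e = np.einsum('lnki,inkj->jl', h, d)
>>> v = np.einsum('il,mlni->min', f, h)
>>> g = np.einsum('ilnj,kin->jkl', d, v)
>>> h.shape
(17, 11, 11, 7)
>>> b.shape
(37, 17)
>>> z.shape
(37, 17)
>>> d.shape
(7, 11, 11, 37)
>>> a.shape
(37, 37)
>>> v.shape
(17, 7, 11)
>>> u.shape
(37, 37)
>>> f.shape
(7, 11)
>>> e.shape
(37, 17)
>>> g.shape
(37, 17, 11)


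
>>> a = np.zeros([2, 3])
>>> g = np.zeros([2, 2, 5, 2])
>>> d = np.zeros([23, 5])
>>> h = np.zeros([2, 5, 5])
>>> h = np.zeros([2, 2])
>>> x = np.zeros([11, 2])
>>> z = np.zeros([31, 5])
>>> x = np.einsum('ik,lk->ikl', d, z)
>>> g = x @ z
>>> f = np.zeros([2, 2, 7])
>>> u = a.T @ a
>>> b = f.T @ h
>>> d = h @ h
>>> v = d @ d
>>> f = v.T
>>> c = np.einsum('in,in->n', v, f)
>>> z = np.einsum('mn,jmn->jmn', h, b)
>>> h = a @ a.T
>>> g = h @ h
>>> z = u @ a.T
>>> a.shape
(2, 3)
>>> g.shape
(2, 2)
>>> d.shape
(2, 2)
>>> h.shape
(2, 2)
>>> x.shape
(23, 5, 31)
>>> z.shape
(3, 2)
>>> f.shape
(2, 2)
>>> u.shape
(3, 3)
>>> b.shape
(7, 2, 2)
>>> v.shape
(2, 2)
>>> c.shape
(2,)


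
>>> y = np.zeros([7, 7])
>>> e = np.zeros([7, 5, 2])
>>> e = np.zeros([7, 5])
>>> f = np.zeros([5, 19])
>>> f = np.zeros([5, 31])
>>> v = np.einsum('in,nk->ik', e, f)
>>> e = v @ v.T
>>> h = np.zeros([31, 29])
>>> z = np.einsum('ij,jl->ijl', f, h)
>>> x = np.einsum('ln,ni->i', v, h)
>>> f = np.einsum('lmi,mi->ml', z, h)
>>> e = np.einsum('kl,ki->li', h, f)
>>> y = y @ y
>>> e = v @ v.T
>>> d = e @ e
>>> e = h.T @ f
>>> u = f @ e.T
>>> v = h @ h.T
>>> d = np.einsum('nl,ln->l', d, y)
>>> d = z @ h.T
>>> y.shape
(7, 7)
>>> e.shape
(29, 5)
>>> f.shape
(31, 5)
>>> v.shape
(31, 31)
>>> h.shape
(31, 29)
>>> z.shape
(5, 31, 29)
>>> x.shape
(29,)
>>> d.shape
(5, 31, 31)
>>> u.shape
(31, 29)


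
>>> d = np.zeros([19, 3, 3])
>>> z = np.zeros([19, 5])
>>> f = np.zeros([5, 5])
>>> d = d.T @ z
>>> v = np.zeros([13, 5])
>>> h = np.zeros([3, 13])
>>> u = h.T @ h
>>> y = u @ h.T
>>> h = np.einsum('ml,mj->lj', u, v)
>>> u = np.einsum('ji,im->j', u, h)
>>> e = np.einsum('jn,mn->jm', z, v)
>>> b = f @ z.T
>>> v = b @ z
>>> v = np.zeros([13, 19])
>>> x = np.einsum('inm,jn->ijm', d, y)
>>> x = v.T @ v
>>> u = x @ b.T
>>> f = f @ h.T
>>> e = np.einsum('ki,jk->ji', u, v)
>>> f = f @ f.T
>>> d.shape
(3, 3, 5)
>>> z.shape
(19, 5)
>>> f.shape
(5, 5)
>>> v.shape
(13, 19)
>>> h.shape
(13, 5)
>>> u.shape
(19, 5)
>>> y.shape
(13, 3)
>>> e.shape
(13, 5)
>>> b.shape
(5, 19)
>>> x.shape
(19, 19)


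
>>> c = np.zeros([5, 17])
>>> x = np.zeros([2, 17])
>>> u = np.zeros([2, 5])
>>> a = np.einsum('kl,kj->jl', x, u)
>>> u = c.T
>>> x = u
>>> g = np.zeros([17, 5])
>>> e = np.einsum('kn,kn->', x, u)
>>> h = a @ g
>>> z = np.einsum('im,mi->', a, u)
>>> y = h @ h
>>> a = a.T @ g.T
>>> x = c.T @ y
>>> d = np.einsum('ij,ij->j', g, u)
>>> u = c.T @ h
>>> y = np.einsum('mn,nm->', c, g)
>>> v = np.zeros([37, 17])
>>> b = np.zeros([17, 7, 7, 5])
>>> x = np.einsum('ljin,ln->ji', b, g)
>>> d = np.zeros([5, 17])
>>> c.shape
(5, 17)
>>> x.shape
(7, 7)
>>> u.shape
(17, 5)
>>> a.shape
(17, 17)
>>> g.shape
(17, 5)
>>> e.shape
()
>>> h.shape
(5, 5)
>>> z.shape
()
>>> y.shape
()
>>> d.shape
(5, 17)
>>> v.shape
(37, 17)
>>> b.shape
(17, 7, 7, 5)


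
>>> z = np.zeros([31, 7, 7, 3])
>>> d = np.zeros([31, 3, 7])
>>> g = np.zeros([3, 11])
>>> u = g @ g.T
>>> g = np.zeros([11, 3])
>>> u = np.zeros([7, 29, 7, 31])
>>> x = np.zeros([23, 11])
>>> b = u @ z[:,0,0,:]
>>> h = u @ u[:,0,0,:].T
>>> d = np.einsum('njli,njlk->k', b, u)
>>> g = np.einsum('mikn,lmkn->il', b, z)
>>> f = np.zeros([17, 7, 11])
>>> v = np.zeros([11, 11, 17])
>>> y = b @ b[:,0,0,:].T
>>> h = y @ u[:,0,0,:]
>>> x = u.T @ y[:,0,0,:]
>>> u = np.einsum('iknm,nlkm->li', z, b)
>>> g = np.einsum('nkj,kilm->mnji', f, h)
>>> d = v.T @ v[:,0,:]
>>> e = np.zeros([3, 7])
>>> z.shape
(31, 7, 7, 3)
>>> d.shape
(17, 11, 17)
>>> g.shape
(31, 17, 11, 29)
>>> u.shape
(29, 31)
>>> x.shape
(31, 7, 29, 7)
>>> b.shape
(7, 29, 7, 3)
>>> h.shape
(7, 29, 7, 31)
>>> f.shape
(17, 7, 11)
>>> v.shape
(11, 11, 17)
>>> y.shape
(7, 29, 7, 7)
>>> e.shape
(3, 7)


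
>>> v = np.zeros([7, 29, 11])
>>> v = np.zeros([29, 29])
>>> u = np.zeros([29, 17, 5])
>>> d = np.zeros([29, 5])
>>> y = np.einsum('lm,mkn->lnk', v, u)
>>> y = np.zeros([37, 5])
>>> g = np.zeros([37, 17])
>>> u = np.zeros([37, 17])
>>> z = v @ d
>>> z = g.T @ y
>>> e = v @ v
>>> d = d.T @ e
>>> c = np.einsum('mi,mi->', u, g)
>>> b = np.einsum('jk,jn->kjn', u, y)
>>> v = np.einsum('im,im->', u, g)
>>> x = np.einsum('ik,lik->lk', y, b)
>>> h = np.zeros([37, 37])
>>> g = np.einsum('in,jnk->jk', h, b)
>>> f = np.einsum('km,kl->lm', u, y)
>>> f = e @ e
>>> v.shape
()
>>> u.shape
(37, 17)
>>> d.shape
(5, 29)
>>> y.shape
(37, 5)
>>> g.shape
(17, 5)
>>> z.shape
(17, 5)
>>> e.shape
(29, 29)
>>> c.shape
()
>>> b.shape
(17, 37, 5)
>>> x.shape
(17, 5)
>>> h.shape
(37, 37)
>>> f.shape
(29, 29)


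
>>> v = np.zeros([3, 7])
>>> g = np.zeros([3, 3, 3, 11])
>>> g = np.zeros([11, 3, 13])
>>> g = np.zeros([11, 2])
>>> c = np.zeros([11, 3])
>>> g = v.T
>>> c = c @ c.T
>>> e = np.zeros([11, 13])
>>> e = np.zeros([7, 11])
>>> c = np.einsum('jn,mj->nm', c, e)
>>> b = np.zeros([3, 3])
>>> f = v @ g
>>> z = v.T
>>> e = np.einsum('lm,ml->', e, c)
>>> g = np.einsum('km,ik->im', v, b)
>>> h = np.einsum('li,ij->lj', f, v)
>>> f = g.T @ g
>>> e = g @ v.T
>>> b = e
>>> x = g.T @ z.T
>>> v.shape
(3, 7)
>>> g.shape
(3, 7)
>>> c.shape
(11, 7)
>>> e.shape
(3, 3)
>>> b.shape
(3, 3)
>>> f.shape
(7, 7)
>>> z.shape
(7, 3)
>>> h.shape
(3, 7)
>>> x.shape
(7, 7)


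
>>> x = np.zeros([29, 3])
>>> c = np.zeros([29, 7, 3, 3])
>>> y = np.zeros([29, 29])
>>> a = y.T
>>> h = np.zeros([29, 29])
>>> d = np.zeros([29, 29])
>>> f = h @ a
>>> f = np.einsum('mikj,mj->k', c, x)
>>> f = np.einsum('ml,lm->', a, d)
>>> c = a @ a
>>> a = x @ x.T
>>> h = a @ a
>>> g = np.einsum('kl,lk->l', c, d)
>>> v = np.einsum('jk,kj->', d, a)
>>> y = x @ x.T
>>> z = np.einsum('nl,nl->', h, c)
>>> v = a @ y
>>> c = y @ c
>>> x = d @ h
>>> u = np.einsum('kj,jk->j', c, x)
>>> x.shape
(29, 29)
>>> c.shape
(29, 29)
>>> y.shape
(29, 29)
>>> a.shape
(29, 29)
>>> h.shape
(29, 29)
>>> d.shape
(29, 29)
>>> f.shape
()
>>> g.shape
(29,)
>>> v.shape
(29, 29)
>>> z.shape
()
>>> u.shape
(29,)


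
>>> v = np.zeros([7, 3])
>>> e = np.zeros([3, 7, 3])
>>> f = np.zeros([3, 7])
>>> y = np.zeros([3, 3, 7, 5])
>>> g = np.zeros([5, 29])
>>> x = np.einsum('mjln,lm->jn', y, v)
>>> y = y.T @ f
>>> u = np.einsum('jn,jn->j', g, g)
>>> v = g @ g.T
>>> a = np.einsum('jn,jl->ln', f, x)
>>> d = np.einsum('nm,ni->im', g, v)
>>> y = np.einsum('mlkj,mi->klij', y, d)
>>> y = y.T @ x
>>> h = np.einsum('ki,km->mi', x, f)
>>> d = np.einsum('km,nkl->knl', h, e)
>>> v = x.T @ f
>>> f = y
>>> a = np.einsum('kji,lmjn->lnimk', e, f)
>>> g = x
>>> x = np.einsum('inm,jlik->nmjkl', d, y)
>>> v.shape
(5, 7)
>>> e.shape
(3, 7, 3)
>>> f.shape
(7, 29, 7, 5)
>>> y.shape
(7, 29, 7, 5)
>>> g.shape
(3, 5)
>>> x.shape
(3, 3, 7, 5, 29)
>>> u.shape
(5,)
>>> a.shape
(7, 5, 3, 29, 3)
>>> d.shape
(7, 3, 3)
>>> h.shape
(7, 5)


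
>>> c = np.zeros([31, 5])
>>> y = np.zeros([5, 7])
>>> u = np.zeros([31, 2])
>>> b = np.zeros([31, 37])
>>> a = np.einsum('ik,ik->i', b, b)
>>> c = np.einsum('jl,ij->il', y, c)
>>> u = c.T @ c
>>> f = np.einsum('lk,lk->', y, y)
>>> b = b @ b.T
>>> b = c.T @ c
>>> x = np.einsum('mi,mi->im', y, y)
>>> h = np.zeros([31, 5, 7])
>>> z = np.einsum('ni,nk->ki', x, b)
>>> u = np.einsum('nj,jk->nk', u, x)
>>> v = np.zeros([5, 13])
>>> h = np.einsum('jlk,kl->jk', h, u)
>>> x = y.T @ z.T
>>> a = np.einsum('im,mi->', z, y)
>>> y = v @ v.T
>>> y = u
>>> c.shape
(31, 7)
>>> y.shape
(7, 5)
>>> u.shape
(7, 5)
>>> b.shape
(7, 7)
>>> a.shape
()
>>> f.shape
()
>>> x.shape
(7, 7)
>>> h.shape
(31, 7)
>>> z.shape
(7, 5)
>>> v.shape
(5, 13)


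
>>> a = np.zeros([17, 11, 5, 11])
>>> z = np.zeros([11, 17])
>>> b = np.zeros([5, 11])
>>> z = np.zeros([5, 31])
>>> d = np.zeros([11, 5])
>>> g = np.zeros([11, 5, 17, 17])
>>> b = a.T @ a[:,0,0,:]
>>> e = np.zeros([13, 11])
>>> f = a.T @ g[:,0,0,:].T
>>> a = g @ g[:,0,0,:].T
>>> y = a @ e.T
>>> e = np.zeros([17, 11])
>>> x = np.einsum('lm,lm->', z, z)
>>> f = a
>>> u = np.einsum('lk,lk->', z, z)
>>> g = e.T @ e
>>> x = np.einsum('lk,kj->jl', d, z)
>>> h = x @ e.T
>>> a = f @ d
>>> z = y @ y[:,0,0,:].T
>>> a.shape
(11, 5, 17, 5)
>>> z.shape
(11, 5, 17, 11)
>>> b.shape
(11, 5, 11, 11)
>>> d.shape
(11, 5)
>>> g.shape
(11, 11)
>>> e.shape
(17, 11)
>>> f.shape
(11, 5, 17, 11)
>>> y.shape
(11, 5, 17, 13)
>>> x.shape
(31, 11)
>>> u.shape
()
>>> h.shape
(31, 17)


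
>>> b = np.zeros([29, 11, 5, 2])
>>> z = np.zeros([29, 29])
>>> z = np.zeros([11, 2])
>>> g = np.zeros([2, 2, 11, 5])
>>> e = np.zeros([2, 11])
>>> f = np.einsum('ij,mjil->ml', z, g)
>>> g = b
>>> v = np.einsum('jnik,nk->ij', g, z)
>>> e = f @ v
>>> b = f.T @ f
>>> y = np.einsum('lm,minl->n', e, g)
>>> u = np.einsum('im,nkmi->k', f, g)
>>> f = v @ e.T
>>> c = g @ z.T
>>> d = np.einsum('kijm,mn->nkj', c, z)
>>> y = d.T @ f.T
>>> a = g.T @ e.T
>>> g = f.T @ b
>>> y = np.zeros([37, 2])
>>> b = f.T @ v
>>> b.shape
(2, 29)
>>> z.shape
(11, 2)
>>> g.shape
(2, 5)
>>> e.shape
(2, 29)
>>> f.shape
(5, 2)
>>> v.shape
(5, 29)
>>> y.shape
(37, 2)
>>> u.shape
(11,)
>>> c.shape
(29, 11, 5, 11)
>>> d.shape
(2, 29, 5)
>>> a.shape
(2, 5, 11, 2)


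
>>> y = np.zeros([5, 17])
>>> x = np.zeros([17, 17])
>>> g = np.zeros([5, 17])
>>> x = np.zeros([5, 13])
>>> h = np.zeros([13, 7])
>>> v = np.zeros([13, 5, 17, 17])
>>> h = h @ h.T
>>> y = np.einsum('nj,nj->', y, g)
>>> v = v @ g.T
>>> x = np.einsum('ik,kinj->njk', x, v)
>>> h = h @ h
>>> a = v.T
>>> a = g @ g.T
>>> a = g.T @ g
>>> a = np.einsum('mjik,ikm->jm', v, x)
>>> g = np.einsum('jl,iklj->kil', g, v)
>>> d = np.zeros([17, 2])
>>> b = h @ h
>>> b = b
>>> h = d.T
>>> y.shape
()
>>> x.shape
(17, 5, 13)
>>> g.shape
(5, 13, 17)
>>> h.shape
(2, 17)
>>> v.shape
(13, 5, 17, 5)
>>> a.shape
(5, 13)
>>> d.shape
(17, 2)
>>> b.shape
(13, 13)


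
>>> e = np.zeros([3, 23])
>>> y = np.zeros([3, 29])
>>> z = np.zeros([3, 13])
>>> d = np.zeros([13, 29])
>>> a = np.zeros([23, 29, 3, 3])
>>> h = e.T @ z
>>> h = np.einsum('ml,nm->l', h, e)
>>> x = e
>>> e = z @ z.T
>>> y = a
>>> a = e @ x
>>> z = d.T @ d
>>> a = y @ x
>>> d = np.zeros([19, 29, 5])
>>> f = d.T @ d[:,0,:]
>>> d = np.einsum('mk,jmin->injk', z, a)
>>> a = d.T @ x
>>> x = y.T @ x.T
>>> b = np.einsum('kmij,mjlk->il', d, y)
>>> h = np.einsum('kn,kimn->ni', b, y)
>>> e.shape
(3, 3)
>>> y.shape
(23, 29, 3, 3)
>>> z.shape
(29, 29)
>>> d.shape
(3, 23, 23, 29)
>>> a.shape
(29, 23, 23, 23)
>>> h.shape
(3, 29)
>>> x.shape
(3, 3, 29, 3)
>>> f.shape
(5, 29, 5)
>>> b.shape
(23, 3)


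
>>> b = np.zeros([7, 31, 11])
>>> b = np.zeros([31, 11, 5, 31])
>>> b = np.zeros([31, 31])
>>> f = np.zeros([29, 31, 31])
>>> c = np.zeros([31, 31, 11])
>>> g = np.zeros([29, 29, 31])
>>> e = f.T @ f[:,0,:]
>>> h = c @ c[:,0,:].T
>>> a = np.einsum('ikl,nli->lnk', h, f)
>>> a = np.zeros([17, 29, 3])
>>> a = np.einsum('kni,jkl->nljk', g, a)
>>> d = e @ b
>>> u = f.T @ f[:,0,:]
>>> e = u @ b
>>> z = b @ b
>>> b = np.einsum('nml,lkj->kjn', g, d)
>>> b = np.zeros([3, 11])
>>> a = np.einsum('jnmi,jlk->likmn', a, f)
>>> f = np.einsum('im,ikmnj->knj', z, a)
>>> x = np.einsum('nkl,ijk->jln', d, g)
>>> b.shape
(3, 11)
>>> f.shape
(29, 17, 3)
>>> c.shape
(31, 31, 11)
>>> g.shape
(29, 29, 31)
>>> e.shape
(31, 31, 31)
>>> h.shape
(31, 31, 31)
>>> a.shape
(31, 29, 31, 17, 3)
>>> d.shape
(31, 31, 31)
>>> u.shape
(31, 31, 31)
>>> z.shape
(31, 31)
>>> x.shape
(29, 31, 31)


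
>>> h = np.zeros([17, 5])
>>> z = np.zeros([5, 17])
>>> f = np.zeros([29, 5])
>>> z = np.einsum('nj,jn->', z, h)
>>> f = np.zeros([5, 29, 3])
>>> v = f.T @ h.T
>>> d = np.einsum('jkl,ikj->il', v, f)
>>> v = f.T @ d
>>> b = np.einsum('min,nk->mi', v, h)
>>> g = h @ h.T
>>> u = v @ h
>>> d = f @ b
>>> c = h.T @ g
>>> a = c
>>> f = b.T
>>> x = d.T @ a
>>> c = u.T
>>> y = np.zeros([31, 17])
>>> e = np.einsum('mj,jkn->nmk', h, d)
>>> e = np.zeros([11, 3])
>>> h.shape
(17, 5)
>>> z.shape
()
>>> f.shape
(29, 3)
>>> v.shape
(3, 29, 17)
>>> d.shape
(5, 29, 29)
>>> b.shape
(3, 29)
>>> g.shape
(17, 17)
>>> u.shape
(3, 29, 5)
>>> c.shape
(5, 29, 3)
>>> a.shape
(5, 17)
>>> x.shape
(29, 29, 17)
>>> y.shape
(31, 17)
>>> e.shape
(11, 3)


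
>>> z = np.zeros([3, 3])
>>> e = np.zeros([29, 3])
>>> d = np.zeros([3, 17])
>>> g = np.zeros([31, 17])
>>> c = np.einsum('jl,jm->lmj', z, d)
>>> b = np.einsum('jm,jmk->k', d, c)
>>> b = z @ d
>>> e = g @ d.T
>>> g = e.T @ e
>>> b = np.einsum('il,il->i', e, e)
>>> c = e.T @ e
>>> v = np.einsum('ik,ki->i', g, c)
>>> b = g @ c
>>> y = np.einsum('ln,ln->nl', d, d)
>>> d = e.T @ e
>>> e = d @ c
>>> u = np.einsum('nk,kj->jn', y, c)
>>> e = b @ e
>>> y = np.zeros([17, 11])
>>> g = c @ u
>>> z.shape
(3, 3)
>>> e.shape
(3, 3)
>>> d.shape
(3, 3)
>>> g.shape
(3, 17)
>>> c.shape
(3, 3)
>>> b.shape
(3, 3)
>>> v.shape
(3,)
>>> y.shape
(17, 11)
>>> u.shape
(3, 17)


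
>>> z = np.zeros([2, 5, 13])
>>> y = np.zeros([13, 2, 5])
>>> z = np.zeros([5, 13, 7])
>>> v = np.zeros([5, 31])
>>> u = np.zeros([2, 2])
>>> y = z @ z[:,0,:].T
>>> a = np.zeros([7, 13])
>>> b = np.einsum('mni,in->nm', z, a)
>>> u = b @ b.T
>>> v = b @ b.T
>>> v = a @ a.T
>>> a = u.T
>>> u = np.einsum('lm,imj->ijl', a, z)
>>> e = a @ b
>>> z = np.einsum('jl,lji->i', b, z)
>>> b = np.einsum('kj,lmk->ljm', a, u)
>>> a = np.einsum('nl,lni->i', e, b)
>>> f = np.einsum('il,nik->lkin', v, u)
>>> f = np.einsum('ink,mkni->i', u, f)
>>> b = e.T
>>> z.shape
(7,)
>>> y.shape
(5, 13, 5)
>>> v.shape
(7, 7)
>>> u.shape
(5, 7, 13)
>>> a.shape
(7,)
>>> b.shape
(5, 13)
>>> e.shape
(13, 5)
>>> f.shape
(5,)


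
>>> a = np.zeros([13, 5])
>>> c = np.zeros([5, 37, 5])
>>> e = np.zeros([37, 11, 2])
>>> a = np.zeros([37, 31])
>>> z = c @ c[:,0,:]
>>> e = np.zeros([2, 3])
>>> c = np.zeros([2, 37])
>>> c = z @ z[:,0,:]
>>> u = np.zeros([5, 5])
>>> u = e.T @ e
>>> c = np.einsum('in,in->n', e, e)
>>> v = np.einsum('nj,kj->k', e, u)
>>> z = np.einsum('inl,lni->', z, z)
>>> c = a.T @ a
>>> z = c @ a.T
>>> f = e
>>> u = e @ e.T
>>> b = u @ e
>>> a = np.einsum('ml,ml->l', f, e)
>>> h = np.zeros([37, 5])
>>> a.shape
(3,)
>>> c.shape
(31, 31)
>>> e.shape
(2, 3)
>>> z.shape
(31, 37)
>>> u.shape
(2, 2)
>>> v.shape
(3,)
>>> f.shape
(2, 3)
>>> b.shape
(2, 3)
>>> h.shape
(37, 5)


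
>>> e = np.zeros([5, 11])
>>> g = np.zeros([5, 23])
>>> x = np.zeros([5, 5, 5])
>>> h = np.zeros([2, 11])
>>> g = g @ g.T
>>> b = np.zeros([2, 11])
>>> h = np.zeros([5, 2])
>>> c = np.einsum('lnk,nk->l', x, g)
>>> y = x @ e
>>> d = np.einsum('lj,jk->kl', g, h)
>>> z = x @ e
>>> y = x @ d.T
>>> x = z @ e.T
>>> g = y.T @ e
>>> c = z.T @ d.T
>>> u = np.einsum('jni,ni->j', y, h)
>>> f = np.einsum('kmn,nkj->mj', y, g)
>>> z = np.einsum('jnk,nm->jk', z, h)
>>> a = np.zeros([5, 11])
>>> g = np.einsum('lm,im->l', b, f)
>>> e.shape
(5, 11)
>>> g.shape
(2,)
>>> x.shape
(5, 5, 5)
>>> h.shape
(5, 2)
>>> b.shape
(2, 11)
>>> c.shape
(11, 5, 2)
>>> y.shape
(5, 5, 2)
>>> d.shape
(2, 5)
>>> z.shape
(5, 11)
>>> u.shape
(5,)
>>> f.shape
(5, 11)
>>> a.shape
(5, 11)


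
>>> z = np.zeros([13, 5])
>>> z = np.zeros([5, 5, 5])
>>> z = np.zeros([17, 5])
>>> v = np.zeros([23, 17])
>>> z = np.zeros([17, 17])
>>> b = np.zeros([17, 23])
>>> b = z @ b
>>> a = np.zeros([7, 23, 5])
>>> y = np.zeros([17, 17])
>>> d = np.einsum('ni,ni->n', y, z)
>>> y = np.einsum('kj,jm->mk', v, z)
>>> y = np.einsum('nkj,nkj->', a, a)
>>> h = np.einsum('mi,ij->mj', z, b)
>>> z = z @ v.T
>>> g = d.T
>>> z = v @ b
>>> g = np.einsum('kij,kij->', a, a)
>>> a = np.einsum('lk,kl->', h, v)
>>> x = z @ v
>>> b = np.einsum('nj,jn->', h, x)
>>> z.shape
(23, 23)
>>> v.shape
(23, 17)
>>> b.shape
()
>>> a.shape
()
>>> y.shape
()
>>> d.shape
(17,)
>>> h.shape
(17, 23)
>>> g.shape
()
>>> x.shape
(23, 17)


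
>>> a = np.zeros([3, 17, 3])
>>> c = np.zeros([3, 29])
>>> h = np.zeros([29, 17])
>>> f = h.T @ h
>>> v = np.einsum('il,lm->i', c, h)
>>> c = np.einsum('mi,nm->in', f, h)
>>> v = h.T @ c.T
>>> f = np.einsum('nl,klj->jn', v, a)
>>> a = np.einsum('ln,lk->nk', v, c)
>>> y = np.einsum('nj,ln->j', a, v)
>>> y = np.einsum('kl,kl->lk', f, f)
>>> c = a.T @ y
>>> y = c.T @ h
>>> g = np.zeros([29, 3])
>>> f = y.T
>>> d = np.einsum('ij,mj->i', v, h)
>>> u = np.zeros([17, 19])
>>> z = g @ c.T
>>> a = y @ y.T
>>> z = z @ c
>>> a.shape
(3, 3)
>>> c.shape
(29, 3)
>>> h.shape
(29, 17)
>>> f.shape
(17, 3)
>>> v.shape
(17, 17)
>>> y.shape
(3, 17)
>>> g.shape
(29, 3)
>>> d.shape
(17,)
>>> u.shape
(17, 19)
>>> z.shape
(29, 3)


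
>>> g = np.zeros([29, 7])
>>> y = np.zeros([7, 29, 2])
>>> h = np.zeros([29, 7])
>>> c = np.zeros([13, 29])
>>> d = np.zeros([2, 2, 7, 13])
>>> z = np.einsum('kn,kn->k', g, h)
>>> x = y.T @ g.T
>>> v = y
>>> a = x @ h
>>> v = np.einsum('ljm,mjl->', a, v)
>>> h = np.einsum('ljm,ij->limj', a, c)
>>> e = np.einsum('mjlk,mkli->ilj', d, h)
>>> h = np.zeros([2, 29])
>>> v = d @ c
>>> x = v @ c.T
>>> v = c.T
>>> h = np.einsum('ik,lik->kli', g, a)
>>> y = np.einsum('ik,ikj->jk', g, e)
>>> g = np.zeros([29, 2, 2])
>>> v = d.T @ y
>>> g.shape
(29, 2, 2)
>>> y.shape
(2, 7)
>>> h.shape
(7, 2, 29)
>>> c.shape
(13, 29)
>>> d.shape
(2, 2, 7, 13)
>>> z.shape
(29,)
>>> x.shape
(2, 2, 7, 13)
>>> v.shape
(13, 7, 2, 7)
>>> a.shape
(2, 29, 7)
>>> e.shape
(29, 7, 2)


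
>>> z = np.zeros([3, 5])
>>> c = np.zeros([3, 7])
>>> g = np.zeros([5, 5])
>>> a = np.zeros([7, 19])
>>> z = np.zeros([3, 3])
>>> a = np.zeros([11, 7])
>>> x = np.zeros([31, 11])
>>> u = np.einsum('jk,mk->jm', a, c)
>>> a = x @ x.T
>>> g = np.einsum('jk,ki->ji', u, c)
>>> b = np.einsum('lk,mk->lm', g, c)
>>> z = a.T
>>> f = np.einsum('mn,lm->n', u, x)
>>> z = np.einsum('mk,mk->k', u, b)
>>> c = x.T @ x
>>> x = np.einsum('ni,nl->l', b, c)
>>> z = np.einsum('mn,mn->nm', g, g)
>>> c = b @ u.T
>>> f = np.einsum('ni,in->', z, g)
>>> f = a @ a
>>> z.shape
(7, 11)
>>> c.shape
(11, 11)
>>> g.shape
(11, 7)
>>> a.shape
(31, 31)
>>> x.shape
(11,)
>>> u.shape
(11, 3)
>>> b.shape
(11, 3)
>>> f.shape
(31, 31)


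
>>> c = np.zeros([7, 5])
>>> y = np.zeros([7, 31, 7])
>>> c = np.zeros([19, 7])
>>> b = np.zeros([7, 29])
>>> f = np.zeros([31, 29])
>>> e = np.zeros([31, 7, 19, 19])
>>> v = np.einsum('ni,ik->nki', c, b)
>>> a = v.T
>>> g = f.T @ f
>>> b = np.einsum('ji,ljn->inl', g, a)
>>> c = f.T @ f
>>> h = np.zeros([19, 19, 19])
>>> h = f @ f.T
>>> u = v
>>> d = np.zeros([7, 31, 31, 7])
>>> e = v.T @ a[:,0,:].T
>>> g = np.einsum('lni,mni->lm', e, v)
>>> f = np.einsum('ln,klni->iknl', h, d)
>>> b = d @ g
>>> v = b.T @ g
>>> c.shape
(29, 29)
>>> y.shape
(7, 31, 7)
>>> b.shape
(7, 31, 31, 19)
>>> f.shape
(7, 7, 31, 31)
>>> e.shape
(7, 29, 7)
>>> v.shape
(19, 31, 31, 19)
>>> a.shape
(7, 29, 19)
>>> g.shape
(7, 19)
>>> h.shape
(31, 31)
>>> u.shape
(19, 29, 7)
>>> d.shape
(7, 31, 31, 7)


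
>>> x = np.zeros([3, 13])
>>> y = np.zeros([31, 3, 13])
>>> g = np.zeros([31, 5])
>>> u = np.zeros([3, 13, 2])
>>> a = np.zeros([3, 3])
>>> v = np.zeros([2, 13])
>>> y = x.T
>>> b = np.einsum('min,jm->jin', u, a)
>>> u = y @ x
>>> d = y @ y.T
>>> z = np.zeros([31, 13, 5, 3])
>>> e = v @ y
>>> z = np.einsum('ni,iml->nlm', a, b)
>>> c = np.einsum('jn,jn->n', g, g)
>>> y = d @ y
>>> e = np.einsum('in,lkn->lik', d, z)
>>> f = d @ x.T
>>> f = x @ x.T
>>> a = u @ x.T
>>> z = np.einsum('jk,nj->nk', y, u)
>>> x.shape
(3, 13)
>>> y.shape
(13, 3)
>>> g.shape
(31, 5)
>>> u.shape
(13, 13)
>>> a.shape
(13, 3)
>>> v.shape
(2, 13)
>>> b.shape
(3, 13, 2)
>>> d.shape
(13, 13)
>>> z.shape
(13, 3)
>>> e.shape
(3, 13, 2)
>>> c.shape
(5,)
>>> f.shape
(3, 3)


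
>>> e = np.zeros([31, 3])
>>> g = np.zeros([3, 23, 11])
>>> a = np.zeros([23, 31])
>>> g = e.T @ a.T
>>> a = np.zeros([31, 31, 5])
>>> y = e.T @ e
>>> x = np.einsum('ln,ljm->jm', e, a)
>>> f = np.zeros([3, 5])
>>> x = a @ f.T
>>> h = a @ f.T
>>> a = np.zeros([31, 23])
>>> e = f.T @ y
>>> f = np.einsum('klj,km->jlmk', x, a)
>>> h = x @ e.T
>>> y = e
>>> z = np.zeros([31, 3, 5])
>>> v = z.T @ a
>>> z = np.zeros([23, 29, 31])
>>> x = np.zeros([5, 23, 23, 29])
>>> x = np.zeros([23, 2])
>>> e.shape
(5, 3)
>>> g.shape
(3, 23)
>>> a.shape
(31, 23)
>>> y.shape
(5, 3)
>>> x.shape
(23, 2)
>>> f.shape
(3, 31, 23, 31)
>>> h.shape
(31, 31, 5)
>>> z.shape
(23, 29, 31)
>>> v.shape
(5, 3, 23)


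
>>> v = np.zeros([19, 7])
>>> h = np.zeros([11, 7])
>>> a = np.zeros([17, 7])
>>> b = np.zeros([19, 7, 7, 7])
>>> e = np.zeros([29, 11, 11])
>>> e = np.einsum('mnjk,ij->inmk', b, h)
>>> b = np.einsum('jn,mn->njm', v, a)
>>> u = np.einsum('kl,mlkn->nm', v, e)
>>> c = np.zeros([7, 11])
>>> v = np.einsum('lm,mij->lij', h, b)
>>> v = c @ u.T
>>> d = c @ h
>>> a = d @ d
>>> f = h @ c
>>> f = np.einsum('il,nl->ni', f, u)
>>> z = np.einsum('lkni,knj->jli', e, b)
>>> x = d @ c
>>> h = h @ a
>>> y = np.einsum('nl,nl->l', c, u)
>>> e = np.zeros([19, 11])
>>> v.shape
(7, 7)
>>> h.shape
(11, 7)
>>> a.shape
(7, 7)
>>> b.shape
(7, 19, 17)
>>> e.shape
(19, 11)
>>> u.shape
(7, 11)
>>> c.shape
(7, 11)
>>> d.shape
(7, 7)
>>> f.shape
(7, 11)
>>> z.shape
(17, 11, 7)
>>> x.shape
(7, 11)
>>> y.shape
(11,)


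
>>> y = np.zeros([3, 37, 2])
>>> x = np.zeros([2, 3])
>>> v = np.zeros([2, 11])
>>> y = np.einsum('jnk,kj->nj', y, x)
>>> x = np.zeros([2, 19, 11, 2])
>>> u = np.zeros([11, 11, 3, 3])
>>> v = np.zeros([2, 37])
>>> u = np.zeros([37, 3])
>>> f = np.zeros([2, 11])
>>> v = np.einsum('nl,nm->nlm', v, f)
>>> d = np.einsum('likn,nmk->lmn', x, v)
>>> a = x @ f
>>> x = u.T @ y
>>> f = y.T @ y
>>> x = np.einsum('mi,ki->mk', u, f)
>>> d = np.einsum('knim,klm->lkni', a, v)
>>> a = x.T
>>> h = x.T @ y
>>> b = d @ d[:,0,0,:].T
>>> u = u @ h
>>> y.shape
(37, 3)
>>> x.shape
(37, 3)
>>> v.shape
(2, 37, 11)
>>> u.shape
(37, 3)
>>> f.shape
(3, 3)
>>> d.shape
(37, 2, 19, 11)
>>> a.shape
(3, 37)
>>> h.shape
(3, 3)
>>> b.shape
(37, 2, 19, 37)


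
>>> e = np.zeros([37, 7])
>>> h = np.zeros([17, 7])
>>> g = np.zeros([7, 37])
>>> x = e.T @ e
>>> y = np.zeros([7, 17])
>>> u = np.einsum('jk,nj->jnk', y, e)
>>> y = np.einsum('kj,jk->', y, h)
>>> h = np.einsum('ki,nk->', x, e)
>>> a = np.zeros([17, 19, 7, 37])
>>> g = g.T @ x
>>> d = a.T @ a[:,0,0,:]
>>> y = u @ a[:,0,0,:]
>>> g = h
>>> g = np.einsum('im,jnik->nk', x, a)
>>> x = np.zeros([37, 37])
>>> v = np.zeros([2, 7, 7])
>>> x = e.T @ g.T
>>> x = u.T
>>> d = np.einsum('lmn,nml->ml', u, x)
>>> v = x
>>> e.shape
(37, 7)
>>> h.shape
()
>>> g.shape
(19, 37)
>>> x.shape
(17, 37, 7)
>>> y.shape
(7, 37, 37)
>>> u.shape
(7, 37, 17)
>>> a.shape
(17, 19, 7, 37)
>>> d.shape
(37, 7)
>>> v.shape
(17, 37, 7)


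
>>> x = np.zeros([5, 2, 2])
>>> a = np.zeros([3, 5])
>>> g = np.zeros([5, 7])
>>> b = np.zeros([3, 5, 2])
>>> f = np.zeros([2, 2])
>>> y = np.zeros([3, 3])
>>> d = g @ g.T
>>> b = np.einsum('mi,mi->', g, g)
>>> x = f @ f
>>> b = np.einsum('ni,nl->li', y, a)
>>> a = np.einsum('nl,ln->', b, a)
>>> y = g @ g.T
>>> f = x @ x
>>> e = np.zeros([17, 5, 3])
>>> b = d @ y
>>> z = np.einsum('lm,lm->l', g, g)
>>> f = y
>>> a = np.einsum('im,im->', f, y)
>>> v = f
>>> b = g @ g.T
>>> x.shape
(2, 2)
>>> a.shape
()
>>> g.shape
(5, 7)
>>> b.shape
(5, 5)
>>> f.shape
(5, 5)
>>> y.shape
(5, 5)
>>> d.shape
(5, 5)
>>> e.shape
(17, 5, 3)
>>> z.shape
(5,)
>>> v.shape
(5, 5)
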